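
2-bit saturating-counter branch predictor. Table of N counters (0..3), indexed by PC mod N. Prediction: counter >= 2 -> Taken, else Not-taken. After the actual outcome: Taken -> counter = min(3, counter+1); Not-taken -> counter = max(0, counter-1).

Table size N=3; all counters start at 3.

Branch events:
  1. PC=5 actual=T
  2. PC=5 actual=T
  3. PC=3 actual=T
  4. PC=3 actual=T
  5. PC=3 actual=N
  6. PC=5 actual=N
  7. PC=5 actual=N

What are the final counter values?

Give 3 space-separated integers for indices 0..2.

Ev 1: PC=5 idx=2 pred=T actual=T -> ctr[2]=3
Ev 2: PC=5 idx=2 pred=T actual=T -> ctr[2]=3
Ev 3: PC=3 idx=0 pred=T actual=T -> ctr[0]=3
Ev 4: PC=3 idx=0 pred=T actual=T -> ctr[0]=3
Ev 5: PC=3 idx=0 pred=T actual=N -> ctr[0]=2
Ev 6: PC=5 idx=2 pred=T actual=N -> ctr[2]=2
Ev 7: PC=5 idx=2 pred=T actual=N -> ctr[2]=1

Answer: 2 3 1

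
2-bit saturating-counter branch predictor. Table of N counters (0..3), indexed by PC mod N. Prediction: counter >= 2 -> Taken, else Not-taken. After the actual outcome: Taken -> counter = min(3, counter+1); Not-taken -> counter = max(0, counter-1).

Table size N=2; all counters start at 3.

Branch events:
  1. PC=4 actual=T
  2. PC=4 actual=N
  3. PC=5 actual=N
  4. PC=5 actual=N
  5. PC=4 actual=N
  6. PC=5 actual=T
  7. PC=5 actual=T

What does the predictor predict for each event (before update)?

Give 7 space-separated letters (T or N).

Answer: T T T T T N T

Derivation:
Ev 1: PC=4 idx=0 pred=T actual=T -> ctr[0]=3
Ev 2: PC=4 idx=0 pred=T actual=N -> ctr[0]=2
Ev 3: PC=5 idx=1 pred=T actual=N -> ctr[1]=2
Ev 4: PC=5 idx=1 pred=T actual=N -> ctr[1]=1
Ev 5: PC=4 idx=0 pred=T actual=N -> ctr[0]=1
Ev 6: PC=5 idx=1 pred=N actual=T -> ctr[1]=2
Ev 7: PC=5 idx=1 pred=T actual=T -> ctr[1]=3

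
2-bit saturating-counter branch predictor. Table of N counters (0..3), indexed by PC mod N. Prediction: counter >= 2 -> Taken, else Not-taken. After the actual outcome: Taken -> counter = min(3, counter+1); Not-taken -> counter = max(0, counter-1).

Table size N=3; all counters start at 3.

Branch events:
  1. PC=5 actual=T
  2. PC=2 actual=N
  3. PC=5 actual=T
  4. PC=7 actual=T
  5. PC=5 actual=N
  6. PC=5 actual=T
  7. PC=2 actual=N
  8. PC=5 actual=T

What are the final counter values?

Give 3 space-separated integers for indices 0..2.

Ev 1: PC=5 idx=2 pred=T actual=T -> ctr[2]=3
Ev 2: PC=2 idx=2 pred=T actual=N -> ctr[2]=2
Ev 3: PC=5 idx=2 pred=T actual=T -> ctr[2]=3
Ev 4: PC=7 idx=1 pred=T actual=T -> ctr[1]=3
Ev 5: PC=5 idx=2 pred=T actual=N -> ctr[2]=2
Ev 6: PC=5 idx=2 pred=T actual=T -> ctr[2]=3
Ev 7: PC=2 idx=2 pred=T actual=N -> ctr[2]=2
Ev 8: PC=5 idx=2 pred=T actual=T -> ctr[2]=3

Answer: 3 3 3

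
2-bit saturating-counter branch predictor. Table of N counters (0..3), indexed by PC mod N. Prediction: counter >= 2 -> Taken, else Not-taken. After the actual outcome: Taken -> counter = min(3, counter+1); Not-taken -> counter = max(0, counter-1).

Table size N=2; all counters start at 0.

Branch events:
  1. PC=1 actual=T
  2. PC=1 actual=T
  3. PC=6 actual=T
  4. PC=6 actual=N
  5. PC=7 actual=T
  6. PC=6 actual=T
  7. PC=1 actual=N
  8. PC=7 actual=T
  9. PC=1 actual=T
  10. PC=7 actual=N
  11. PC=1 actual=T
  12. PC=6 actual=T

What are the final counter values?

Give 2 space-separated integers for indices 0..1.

Ev 1: PC=1 idx=1 pred=N actual=T -> ctr[1]=1
Ev 2: PC=1 idx=1 pred=N actual=T -> ctr[1]=2
Ev 3: PC=6 idx=0 pred=N actual=T -> ctr[0]=1
Ev 4: PC=6 idx=0 pred=N actual=N -> ctr[0]=0
Ev 5: PC=7 idx=1 pred=T actual=T -> ctr[1]=3
Ev 6: PC=6 idx=0 pred=N actual=T -> ctr[0]=1
Ev 7: PC=1 idx=1 pred=T actual=N -> ctr[1]=2
Ev 8: PC=7 idx=1 pred=T actual=T -> ctr[1]=3
Ev 9: PC=1 idx=1 pred=T actual=T -> ctr[1]=3
Ev 10: PC=7 idx=1 pred=T actual=N -> ctr[1]=2
Ev 11: PC=1 idx=1 pred=T actual=T -> ctr[1]=3
Ev 12: PC=6 idx=0 pred=N actual=T -> ctr[0]=2

Answer: 2 3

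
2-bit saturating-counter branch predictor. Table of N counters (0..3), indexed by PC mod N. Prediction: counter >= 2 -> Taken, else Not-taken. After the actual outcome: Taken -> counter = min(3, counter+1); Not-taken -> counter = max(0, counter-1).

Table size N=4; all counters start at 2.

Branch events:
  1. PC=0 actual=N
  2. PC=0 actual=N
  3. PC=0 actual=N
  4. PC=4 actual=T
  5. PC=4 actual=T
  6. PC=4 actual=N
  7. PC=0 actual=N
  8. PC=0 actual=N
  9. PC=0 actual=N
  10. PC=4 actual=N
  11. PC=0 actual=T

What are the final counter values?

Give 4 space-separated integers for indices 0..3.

Ev 1: PC=0 idx=0 pred=T actual=N -> ctr[0]=1
Ev 2: PC=0 idx=0 pred=N actual=N -> ctr[0]=0
Ev 3: PC=0 idx=0 pred=N actual=N -> ctr[0]=0
Ev 4: PC=4 idx=0 pred=N actual=T -> ctr[0]=1
Ev 5: PC=4 idx=0 pred=N actual=T -> ctr[0]=2
Ev 6: PC=4 idx=0 pred=T actual=N -> ctr[0]=1
Ev 7: PC=0 idx=0 pred=N actual=N -> ctr[0]=0
Ev 8: PC=0 idx=0 pred=N actual=N -> ctr[0]=0
Ev 9: PC=0 idx=0 pred=N actual=N -> ctr[0]=0
Ev 10: PC=4 idx=0 pred=N actual=N -> ctr[0]=0
Ev 11: PC=0 idx=0 pred=N actual=T -> ctr[0]=1

Answer: 1 2 2 2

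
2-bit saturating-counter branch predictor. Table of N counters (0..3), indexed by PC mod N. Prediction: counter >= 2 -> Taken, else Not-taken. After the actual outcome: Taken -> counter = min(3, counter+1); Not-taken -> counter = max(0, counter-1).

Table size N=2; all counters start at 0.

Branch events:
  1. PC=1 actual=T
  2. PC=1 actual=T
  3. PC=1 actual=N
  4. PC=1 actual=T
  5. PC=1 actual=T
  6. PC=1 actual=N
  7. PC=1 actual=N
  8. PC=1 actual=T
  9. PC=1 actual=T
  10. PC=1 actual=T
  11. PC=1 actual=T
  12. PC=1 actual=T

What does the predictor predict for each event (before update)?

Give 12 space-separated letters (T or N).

Ev 1: PC=1 idx=1 pred=N actual=T -> ctr[1]=1
Ev 2: PC=1 idx=1 pred=N actual=T -> ctr[1]=2
Ev 3: PC=1 idx=1 pred=T actual=N -> ctr[1]=1
Ev 4: PC=1 idx=1 pred=N actual=T -> ctr[1]=2
Ev 5: PC=1 idx=1 pred=T actual=T -> ctr[1]=3
Ev 6: PC=1 idx=1 pred=T actual=N -> ctr[1]=2
Ev 7: PC=1 idx=1 pred=T actual=N -> ctr[1]=1
Ev 8: PC=1 idx=1 pred=N actual=T -> ctr[1]=2
Ev 9: PC=1 idx=1 pred=T actual=T -> ctr[1]=3
Ev 10: PC=1 idx=1 pred=T actual=T -> ctr[1]=3
Ev 11: PC=1 idx=1 pred=T actual=T -> ctr[1]=3
Ev 12: PC=1 idx=1 pred=T actual=T -> ctr[1]=3

Answer: N N T N T T T N T T T T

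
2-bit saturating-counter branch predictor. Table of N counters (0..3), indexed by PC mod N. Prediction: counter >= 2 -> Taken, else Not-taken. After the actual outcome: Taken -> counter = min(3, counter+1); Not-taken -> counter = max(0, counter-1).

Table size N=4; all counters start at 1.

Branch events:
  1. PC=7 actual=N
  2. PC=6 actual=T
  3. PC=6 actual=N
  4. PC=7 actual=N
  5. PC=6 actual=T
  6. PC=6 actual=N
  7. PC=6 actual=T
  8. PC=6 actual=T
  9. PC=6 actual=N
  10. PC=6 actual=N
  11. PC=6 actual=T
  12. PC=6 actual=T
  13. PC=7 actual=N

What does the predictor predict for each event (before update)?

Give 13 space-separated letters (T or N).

Answer: N N T N N T N T T T N T N

Derivation:
Ev 1: PC=7 idx=3 pred=N actual=N -> ctr[3]=0
Ev 2: PC=6 idx=2 pred=N actual=T -> ctr[2]=2
Ev 3: PC=6 idx=2 pred=T actual=N -> ctr[2]=1
Ev 4: PC=7 idx=3 pred=N actual=N -> ctr[3]=0
Ev 5: PC=6 idx=2 pred=N actual=T -> ctr[2]=2
Ev 6: PC=6 idx=2 pred=T actual=N -> ctr[2]=1
Ev 7: PC=6 idx=2 pred=N actual=T -> ctr[2]=2
Ev 8: PC=6 idx=2 pred=T actual=T -> ctr[2]=3
Ev 9: PC=6 idx=2 pred=T actual=N -> ctr[2]=2
Ev 10: PC=6 idx=2 pred=T actual=N -> ctr[2]=1
Ev 11: PC=6 idx=2 pred=N actual=T -> ctr[2]=2
Ev 12: PC=6 idx=2 pred=T actual=T -> ctr[2]=3
Ev 13: PC=7 idx=3 pred=N actual=N -> ctr[3]=0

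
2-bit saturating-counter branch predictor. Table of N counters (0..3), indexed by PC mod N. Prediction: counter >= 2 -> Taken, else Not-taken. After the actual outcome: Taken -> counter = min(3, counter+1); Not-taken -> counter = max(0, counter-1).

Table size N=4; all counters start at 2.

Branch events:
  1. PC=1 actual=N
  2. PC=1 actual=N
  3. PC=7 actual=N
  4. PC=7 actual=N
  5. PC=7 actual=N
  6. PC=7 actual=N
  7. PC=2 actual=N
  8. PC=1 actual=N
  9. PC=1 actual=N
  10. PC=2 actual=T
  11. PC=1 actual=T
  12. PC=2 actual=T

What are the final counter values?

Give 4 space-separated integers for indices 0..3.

Answer: 2 1 3 0

Derivation:
Ev 1: PC=1 idx=1 pred=T actual=N -> ctr[1]=1
Ev 2: PC=1 idx=1 pred=N actual=N -> ctr[1]=0
Ev 3: PC=7 idx=3 pred=T actual=N -> ctr[3]=1
Ev 4: PC=7 idx=3 pred=N actual=N -> ctr[3]=0
Ev 5: PC=7 idx=3 pred=N actual=N -> ctr[3]=0
Ev 6: PC=7 idx=3 pred=N actual=N -> ctr[3]=0
Ev 7: PC=2 idx=2 pred=T actual=N -> ctr[2]=1
Ev 8: PC=1 idx=1 pred=N actual=N -> ctr[1]=0
Ev 9: PC=1 idx=1 pred=N actual=N -> ctr[1]=0
Ev 10: PC=2 idx=2 pred=N actual=T -> ctr[2]=2
Ev 11: PC=1 idx=1 pred=N actual=T -> ctr[1]=1
Ev 12: PC=2 idx=2 pred=T actual=T -> ctr[2]=3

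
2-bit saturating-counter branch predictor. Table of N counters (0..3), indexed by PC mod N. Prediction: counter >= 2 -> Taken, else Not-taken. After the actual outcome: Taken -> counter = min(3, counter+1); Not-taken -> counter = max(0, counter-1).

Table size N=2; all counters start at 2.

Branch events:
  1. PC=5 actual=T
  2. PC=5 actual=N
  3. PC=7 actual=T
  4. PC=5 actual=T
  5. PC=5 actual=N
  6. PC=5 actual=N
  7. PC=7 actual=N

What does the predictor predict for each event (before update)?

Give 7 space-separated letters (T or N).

Answer: T T T T T T N

Derivation:
Ev 1: PC=5 idx=1 pred=T actual=T -> ctr[1]=3
Ev 2: PC=5 idx=1 pred=T actual=N -> ctr[1]=2
Ev 3: PC=7 idx=1 pred=T actual=T -> ctr[1]=3
Ev 4: PC=5 idx=1 pred=T actual=T -> ctr[1]=3
Ev 5: PC=5 idx=1 pred=T actual=N -> ctr[1]=2
Ev 6: PC=5 idx=1 pred=T actual=N -> ctr[1]=1
Ev 7: PC=7 idx=1 pred=N actual=N -> ctr[1]=0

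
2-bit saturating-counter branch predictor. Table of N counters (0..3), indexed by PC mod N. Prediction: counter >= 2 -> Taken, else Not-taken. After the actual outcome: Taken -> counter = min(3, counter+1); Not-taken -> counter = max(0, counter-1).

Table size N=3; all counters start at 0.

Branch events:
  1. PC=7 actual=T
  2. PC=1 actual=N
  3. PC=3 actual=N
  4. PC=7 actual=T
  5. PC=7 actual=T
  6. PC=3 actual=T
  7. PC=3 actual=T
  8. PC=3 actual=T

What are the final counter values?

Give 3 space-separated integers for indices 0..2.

Answer: 3 2 0

Derivation:
Ev 1: PC=7 idx=1 pred=N actual=T -> ctr[1]=1
Ev 2: PC=1 idx=1 pred=N actual=N -> ctr[1]=0
Ev 3: PC=3 idx=0 pred=N actual=N -> ctr[0]=0
Ev 4: PC=7 idx=1 pred=N actual=T -> ctr[1]=1
Ev 5: PC=7 idx=1 pred=N actual=T -> ctr[1]=2
Ev 6: PC=3 idx=0 pred=N actual=T -> ctr[0]=1
Ev 7: PC=3 idx=0 pred=N actual=T -> ctr[0]=2
Ev 8: PC=3 idx=0 pred=T actual=T -> ctr[0]=3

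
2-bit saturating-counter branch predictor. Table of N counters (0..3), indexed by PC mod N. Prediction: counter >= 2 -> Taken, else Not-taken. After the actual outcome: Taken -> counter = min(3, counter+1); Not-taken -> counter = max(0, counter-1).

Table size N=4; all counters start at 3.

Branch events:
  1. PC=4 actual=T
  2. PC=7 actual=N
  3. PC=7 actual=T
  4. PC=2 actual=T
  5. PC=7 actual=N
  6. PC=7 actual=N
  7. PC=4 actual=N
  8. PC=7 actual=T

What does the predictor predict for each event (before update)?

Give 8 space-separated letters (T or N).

Ev 1: PC=4 idx=0 pred=T actual=T -> ctr[0]=3
Ev 2: PC=7 idx=3 pred=T actual=N -> ctr[3]=2
Ev 3: PC=7 idx=3 pred=T actual=T -> ctr[3]=3
Ev 4: PC=2 idx=2 pred=T actual=T -> ctr[2]=3
Ev 5: PC=7 idx=3 pred=T actual=N -> ctr[3]=2
Ev 6: PC=7 idx=3 pred=T actual=N -> ctr[3]=1
Ev 7: PC=4 idx=0 pred=T actual=N -> ctr[0]=2
Ev 8: PC=7 idx=3 pred=N actual=T -> ctr[3]=2

Answer: T T T T T T T N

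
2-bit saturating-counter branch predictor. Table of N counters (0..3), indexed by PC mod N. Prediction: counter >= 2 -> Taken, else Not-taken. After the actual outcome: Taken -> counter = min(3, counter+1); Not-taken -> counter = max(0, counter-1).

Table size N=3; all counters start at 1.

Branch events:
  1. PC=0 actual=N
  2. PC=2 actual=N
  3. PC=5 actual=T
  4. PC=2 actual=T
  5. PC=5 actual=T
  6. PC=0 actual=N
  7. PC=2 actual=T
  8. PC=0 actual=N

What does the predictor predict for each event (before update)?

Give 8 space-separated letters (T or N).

Answer: N N N N T N T N

Derivation:
Ev 1: PC=0 idx=0 pred=N actual=N -> ctr[0]=0
Ev 2: PC=2 idx=2 pred=N actual=N -> ctr[2]=0
Ev 3: PC=5 idx=2 pred=N actual=T -> ctr[2]=1
Ev 4: PC=2 idx=2 pred=N actual=T -> ctr[2]=2
Ev 5: PC=5 idx=2 pred=T actual=T -> ctr[2]=3
Ev 6: PC=0 idx=0 pred=N actual=N -> ctr[0]=0
Ev 7: PC=2 idx=2 pred=T actual=T -> ctr[2]=3
Ev 8: PC=0 idx=0 pred=N actual=N -> ctr[0]=0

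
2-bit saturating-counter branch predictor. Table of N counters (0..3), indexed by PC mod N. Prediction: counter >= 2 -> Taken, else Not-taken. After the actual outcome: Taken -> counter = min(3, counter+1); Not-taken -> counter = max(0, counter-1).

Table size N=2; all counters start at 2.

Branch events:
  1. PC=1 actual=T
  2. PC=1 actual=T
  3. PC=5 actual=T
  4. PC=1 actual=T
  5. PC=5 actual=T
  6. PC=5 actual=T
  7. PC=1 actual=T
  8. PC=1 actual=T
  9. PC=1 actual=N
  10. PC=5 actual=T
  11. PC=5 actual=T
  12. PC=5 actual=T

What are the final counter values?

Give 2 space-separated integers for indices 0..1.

Answer: 2 3

Derivation:
Ev 1: PC=1 idx=1 pred=T actual=T -> ctr[1]=3
Ev 2: PC=1 idx=1 pred=T actual=T -> ctr[1]=3
Ev 3: PC=5 idx=1 pred=T actual=T -> ctr[1]=3
Ev 4: PC=1 idx=1 pred=T actual=T -> ctr[1]=3
Ev 5: PC=5 idx=1 pred=T actual=T -> ctr[1]=3
Ev 6: PC=5 idx=1 pred=T actual=T -> ctr[1]=3
Ev 7: PC=1 idx=1 pred=T actual=T -> ctr[1]=3
Ev 8: PC=1 idx=1 pred=T actual=T -> ctr[1]=3
Ev 9: PC=1 idx=1 pred=T actual=N -> ctr[1]=2
Ev 10: PC=5 idx=1 pred=T actual=T -> ctr[1]=3
Ev 11: PC=5 idx=1 pred=T actual=T -> ctr[1]=3
Ev 12: PC=5 idx=1 pred=T actual=T -> ctr[1]=3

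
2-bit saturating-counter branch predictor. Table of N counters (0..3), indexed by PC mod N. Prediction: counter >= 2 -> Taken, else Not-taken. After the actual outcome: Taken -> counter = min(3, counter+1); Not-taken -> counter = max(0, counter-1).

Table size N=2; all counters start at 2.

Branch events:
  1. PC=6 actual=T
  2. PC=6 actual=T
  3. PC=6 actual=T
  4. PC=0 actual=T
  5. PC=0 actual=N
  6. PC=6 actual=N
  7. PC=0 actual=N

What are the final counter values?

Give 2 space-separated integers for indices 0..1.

Ev 1: PC=6 idx=0 pred=T actual=T -> ctr[0]=3
Ev 2: PC=6 idx=0 pred=T actual=T -> ctr[0]=3
Ev 3: PC=6 idx=0 pred=T actual=T -> ctr[0]=3
Ev 4: PC=0 idx=0 pred=T actual=T -> ctr[0]=3
Ev 5: PC=0 idx=0 pred=T actual=N -> ctr[0]=2
Ev 6: PC=6 idx=0 pred=T actual=N -> ctr[0]=1
Ev 7: PC=0 idx=0 pred=N actual=N -> ctr[0]=0

Answer: 0 2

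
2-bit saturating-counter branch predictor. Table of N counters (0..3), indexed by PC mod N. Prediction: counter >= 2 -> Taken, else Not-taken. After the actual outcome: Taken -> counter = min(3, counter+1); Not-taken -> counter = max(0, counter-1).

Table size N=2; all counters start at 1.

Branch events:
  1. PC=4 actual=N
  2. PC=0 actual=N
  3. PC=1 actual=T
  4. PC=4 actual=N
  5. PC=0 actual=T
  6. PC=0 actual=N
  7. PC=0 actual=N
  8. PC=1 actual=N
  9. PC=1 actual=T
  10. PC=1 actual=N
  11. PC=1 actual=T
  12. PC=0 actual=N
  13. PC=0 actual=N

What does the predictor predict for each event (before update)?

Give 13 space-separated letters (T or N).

Ev 1: PC=4 idx=0 pred=N actual=N -> ctr[0]=0
Ev 2: PC=0 idx=0 pred=N actual=N -> ctr[0]=0
Ev 3: PC=1 idx=1 pred=N actual=T -> ctr[1]=2
Ev 4: PC=4 idx=0 pred=N actual=N -> ctr[0]=0
Ev 5: PC=0 idx=0 pred=N actual=T -> ctr[0]=1
Ev 6: PC=0 idx=0 pred=N actual=N -> ctr[0]=0
Ev 7: PC=0 idx=0 pred=N actual=N -> ctr[0]=0
Ev 8: PC=1 idx=1 pred=T actual=N -> ctr[1]=1
Ev 9: PC=1 idx=1 pred=N actual=T -> ctr[1]=2
Ev 10: PC=1 idx=1 pred=T actual=N -> ctr[1]=1
Ev 11: PC=1 idx=1 pred=N actual=T -> ctr[1]=2
Ev 12: PC=0 idx=0 pred=N actual=N -> ctr[0]=0
Ev 13: PC=0 idx=0 pred=N actual=N -> ctr[0]=0

Answer: N N N N N N N T N T N N N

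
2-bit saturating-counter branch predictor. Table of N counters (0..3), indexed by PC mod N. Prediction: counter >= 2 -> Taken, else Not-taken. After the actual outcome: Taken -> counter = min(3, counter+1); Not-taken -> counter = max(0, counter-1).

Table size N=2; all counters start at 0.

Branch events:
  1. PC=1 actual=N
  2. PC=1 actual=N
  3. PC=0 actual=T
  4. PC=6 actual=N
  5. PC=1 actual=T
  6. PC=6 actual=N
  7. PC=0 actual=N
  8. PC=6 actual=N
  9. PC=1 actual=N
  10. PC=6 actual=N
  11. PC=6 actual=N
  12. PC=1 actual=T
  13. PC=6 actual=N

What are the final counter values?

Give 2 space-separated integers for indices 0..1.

Ev 1: PC=1 idx=1 pred=N actual=N -> ctr[1]=0
Ev 2: PC=1 idx=1 pred=N actual=N -> ctr[1]=0
Ev 3: PC=0 idx=0 pred=N actual=T -> ctr[0]=1
Ev 4: PC=6 idx=0 pred=N actual=N -> ctr[0]=0
Ev 5: PC=1 idx=1 pred=N actual=T -> ctr[1]=1
Ev 6: PC=6 idx=0 pred=N actual=N -> ctr[0]=0
Ev 7: PC=0 idx=0 pred=N actual=N -> ctr[0]=0
Ev 8: PC=6 idx=0 pred=N actual=N -> ctr[0]=0
Ev 9: PC=1 idx=1 pred=N actual=N -> ctr[1]=0
Ev 10: PC=6 idx=0 pred=N actual=N -> ctr[0]=0
Ev 11: PC=6 idx=0 pred=N actual=N -> ctr[0]=0
Ev 12: PC=1 idx=1 pred=N actual=T -> ctr[1]=1
Ev 13: PC=6 idx=0 pred=N actual=N -> ctr[0]=0

Answer: 0 1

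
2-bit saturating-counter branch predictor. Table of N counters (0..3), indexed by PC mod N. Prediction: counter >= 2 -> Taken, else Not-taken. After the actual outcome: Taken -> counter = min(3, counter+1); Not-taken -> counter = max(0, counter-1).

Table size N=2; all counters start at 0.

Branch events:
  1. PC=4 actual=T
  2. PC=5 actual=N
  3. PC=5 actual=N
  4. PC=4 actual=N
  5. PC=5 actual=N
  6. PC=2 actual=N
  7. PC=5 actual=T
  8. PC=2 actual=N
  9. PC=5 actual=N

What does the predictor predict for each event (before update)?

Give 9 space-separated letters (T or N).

Answer: N N N N N N N N N

Derivation:
Ev 1: PC=4 idx=0 pred=N actual=T -> ctr[0]=1
Ev 2: PC=5 idx=1 pred=N actual=N -> ctr[1]=0
Ev 3: PC=5 idx=1 pred=N actual=N -> ctr[1]=0
Ev 4: PC=4 idx=0 pred=N actual=N -> ctr[0]=0
Ev 5: PC=5 idx=1 pred=N actual=N -> ctr[1]=0
Ev 6: PC=2 idx=0 pred=N actual=N -> ctr[0]=0
Ev 7: PC=5 idx=1 pred=N actual=T -> ctr[1]=1
Ev 8: PC=2 idx=0 pred=N actual=N -> ctr[0]=0
Ev 9: PC=5 idx=1 pred=N actual=N -> ctr[1]=0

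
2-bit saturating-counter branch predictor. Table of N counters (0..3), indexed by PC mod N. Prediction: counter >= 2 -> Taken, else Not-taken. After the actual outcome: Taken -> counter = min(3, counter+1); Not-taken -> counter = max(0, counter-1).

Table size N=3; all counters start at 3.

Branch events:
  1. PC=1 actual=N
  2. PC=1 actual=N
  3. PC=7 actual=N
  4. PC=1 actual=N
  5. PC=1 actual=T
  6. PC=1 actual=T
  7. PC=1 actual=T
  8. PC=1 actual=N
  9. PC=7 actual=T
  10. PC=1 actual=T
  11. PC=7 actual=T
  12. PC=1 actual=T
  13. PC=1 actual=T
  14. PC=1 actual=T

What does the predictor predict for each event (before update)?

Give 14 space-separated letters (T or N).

Answer: T T N N N N T T T T T T T T

Derivation:
Ev 1: PC=1 idx=1 pred=T actual=N -> ctr[1]=2
Ev 2: PC=1 idx=1 pred=T actual=N -> ctr[1]=1
Ev 3: PC=7 idx=1 pred=N actual=N -> ctr[1]=0
Ev 4: PC=1 idx=1 pred=N actual=N -> ctr[1]=0
Ev 5: PC=1 idx=1 pred=N actual=T -> ctr[1]=1
Ev 6: PC=1 idx=1 pred=N actual=T -> ctr[1]=2
Ev 7: PC=1 idx=1 pred=T actual=T -> ctr[1]=3
Ev 8: PC=1 idx=1 pred=T actual=N -> ctr[1]=2
Ev 9: PC=7 idx=1 pred=T actual=T -> ctr[1]=3
Ev 10: PC=1 idx=1 pred=T actual=T -> ctr[1]=3
Ev 11: PC=7 idx=1 pred=T actual=T -> ctr[1]=3
Ev 12: PC=1 idx=1 pred=T actual=T -> ctr[1]=3
Ev 13: PC=1 idx=1 pred=T actual=T -> ctr[1]=3
Ev 14: PC=1 idx=1 pred=T actual=T -> ctr[1]=3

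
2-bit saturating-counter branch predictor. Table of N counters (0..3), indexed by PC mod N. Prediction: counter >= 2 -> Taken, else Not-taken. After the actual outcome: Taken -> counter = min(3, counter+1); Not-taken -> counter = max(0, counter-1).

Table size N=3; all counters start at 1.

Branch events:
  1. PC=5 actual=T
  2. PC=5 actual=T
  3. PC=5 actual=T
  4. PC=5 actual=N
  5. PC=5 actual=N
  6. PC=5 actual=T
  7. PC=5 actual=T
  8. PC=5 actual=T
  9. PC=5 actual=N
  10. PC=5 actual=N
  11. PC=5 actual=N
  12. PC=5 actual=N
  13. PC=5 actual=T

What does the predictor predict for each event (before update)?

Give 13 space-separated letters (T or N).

Ev 1: PC=5 idx=2 pred=N actual=T -> ctr[2]=2
Ev 2: PC=5 idx=2 pred=T actual=T -> ctr[2]=3
Ev 3: PC=5 idx=2 pred=T actual=T -> ctr[2]=3
Ev 4: PC=5 idx=2 pred=T actual=N -> ctr[2]=2
Ev 5: PC=5 idx=2 pred=T actual=N -> ctr[2]=1
Ev 6: PC=5 idx=2 pred=N actual=T -> ctr[2]=2
Ev 7: PC=5 idx=2 pred=T actual=T -> ctr[2]=3
Ev 8: PC=5 idx=2 pred=T actual=T -> ctr[2]=3
Ev 9: PC=5 idx=2 pred=T actual=N -> ctr[2]=2
Ev 10: PC=5 idx=2 pred=T actual=N -> ctr[2]=1
Ev 11: PC=5 idx=2 pred=N actual=N -> ctr[2]=0
Ev 12: PC=5 idx=2 pred=N actual=N -> ctr[2]=0
Ev 13: PC=5 idx=2 pred=N actual=T -> ctr[2]=1

Answer: N T T T T N T T T T N N N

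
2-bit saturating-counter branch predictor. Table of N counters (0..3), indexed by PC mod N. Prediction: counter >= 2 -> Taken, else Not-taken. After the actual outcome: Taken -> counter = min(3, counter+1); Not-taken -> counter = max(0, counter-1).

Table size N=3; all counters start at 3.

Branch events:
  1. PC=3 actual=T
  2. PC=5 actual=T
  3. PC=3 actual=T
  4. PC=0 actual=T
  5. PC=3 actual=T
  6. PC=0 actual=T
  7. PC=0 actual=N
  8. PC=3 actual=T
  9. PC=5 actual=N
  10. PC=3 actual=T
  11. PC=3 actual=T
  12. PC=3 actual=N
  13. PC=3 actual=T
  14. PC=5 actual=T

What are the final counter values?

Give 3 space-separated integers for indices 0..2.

Answer: 3 3 3

Derivation:
Ev 1: PC=3 idx=0 pred=T actual=T -> ctr[0]=3
Ev 2: PC=5 idx=2 pred=T actual=T -> ctr[2]=3
Ev 3: PC=3 idx=0 pred=T actual=T -> ctr[0]=3
Ev 4: PC=0 idx=0 pred=T actual=T -> ctr[0]=3
Ev 5: PC=3 idx=0 pred=T actual=T -> ctr[0]=3
Ev 6: PC=0 idx=0 pred=T actual=T -> ctr[0]=3
Ev 7: PC=0 idx=0 pred=T actual=N -> ctr[0]=2
Ev 8: PC=3 idx=0 pred=T actual=T -> ctr[0]=3
Ev 9: PC=5 idx=2 pred=T actual=N -> ctr[2]=2
Ev 10: PC=3 idx=0 pred=T actual=T -> ctr[0]=3
Ev 11: PC=3 idx=0 pred=T actual=T -> ctr[0]=3
Ev 12: PC=3 idx=0 pred=T actual=N -> ctr[0]=2
Ev 13: PC=3 idx=0 pred=T actual=T -> ctr[0]=3
Ev 14: PC=5 idx=2 pred=T actual=T -> ctr[2]=3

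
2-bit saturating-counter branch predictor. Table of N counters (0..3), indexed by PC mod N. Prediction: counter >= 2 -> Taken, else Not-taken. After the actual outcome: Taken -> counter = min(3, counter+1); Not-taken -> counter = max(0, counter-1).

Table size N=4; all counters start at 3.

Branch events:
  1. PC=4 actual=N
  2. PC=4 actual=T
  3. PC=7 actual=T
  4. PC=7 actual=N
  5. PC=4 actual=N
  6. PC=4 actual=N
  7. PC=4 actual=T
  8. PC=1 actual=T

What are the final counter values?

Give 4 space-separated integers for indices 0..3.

Ev 1: PC=4 idx=0 pred=T actual=N -> ctr[0]=2
Ev 2: PC=4 idx=0 pred=T actual=T -> ctr[0]=3
Ev 3: PC=7 idx=3 pred=T actual=T -> ctr[3]=3
Ev 4: PC=7 idx=3 pred=T actual=N -> ctr[3]=2
Ev 5: PC=4 idx=0 pred=T actual=N -> ctr[0]=2
Ev 6: PC=4 idx=0 pred=T actual=N -> ctr[0]=1
Ev 7: PC=4 idx=0 pred=N actual=T -> ctr[0]=2
Ev 8: PC=1 idx=1 pred=T actual=T -> ctr[1]=3

Answer: 2 3 3 2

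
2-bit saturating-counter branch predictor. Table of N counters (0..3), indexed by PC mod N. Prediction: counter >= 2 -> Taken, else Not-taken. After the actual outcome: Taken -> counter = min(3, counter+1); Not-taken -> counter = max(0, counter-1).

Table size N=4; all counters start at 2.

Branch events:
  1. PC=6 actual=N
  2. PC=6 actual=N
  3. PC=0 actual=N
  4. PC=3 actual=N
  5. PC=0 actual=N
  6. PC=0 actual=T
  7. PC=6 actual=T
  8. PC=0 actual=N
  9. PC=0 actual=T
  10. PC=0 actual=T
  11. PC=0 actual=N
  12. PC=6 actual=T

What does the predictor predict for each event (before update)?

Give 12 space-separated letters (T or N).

Ev 1: PC=6 idx=2 pred=T actual=N -> ctr[2]=1
Ev 2: PC=6 idx=2 pred=N actual=N -> ctr[2]=0
Ev 3: PC=0 idx=0 pred=T actual=N -> ctr[0]=1
Ev 4: PC=3 idx=3 pred=T actual=N -> ctr[3]=1
Ev 5: PC=0 idx=0 pred=N actual=N -> ctr[0]=0
Ev 6: PC=0 idx=0 pred=N actual=T -> ctr[0]=1
Ev 7: PC=6 idx=2 pred=N actual=T -> ctr[2]=1
Ev 8: PC=0 idx=0 pred=N actual=N -> ctr[0]=0
Ev 9: PC=0 idx=0 pred=N actual=T -> ctr[0]=1
Ev 10: PC=0 idx=0 pred=N actual=T -> ctr[0]=2
Ev 11: PC=0 idx=0 pred=T actual=N -> ctr[0]=1
Ev 12: PC=6 idx=2 pred=N actual=T -> ctr[2]=2

Answer: T N T T N N N N N N T N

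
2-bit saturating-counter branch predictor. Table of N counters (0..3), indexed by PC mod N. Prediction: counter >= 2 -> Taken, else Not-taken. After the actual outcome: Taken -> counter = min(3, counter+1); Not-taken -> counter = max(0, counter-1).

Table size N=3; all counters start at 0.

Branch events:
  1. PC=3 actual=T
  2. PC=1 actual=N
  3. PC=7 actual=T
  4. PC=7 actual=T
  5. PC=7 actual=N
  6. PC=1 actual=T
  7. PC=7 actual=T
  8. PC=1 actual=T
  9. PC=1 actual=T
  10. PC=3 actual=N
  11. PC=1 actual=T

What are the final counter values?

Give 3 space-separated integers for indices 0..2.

Answer: 0 3 0

Derivation:
Ev 1: PC=3 idx=0 pred=N actual=T -> ctr[0]=1
Ev 2: PC=1 idx=1 pred=N actual=N -> ctr[1]=0
Ev 3: PC=7 idx=1 pred=N actual=T -> ctr[1]=1
Ev 4: PC=7 idx=1 pred=N actual=T -> ctr[1]=2
Ev 5: PC=7 idx=1 pred=T actual=N -> ctr[1]=1
Ev 6: PC=1 idx=1 pred=N actual=T -> ctr[1]=2
Ev 7: PC=7 idx=1 pred=T actual=T -> ctr[1]=3
Ev 8: PC=1 idx=1 pred=T actual=T -> ctr[1]=3
Ev 9: PC=1 idx=1 pred=T actual=T -> ctr[1]=3
Ev 10: PC=3 idx=0 pred=N actual=N -> ctr[0]=0
Ev 11: PC=1 idx=1 pred=T actual=T -> ctr[1]=3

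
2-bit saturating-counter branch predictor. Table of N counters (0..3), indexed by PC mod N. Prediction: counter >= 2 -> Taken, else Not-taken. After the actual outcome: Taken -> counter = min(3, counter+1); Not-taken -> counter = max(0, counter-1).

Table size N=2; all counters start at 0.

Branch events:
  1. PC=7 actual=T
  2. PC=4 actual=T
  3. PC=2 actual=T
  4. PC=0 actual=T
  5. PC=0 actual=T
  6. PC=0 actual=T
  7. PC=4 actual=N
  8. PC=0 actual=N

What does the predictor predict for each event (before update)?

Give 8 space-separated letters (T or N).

Ev 1: PC=7 idx=1 pred=N actual=T -> ctr[1]=1
Ev 2: PC=4 idx=0 pred=N actual=T -> ctr[0]=1
Ev 3: PC=2 idx=0 pred=N actual=T -> ctr[0]=2
Ev 4: PC=0 idx=0 pred=T actual=T -> ctr[0]=3
Ev 5: PC=0 idx=0 pred=T actual=T -> ctr[0]=3
Ev 6: PC=0 idx=0 pred=T actual=T -> ctr[0]=3
Ev 7: PC=4 idx=0 pred=T actual=N -> ctr[0]=2
Ev 8: PC=0 idx=0 pred=T actual=N -> ctr[0]=1

Answer: N N N T T T T T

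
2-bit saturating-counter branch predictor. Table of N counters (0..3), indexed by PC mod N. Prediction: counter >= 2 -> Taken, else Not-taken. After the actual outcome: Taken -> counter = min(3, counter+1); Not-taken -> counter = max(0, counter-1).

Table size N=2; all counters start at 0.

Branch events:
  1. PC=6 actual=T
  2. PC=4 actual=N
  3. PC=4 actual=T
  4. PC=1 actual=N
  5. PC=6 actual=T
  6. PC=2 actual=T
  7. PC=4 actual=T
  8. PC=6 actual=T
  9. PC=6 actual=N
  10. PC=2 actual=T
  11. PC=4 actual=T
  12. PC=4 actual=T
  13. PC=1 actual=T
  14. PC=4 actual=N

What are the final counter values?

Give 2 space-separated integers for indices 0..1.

Ev 1: PC=6 idx=0 pred=N actual=T -> ctr[0]=1
Ev 2: PC=4 idx=0 pred=N actual=N -> ctr[0]=0
Ev 3: PC=4 idx=0 pred=N actual=T -> ctr[0]=1
Ev 4: PC=1 idx=1 pred=N actual=N -> ctr[1]=0
Ev 5: PC=6 idx=0 pred=N actual=T -> ctr[0]=2
Ev 6: PC=2 idx=0 pred=T actual=T -> ctr[0]=3
Ev 7: PC=4 idx=0 pred=T actual=T -> ctr[0]=3
Ev 8: PC=6 idx=0 pred=T actual=T -> ctr[0]=3
Ev 9: PC=6 idx=0 pred=T actual=N -> ctr[0]=2
Ev 10: PC=2 idx=0 pred=T actual=T -> ctr[0]=3
Ev 11: PC=4 idx=0 pred=T actual=T -> ctr[0]=3
Ev 12: PC=4 idx=0 pred=T actual=T -> ctr[0]=3
Ev 13: PC=1 idx=1 pred=N actual=T -> ctr[1]=1
Ev 14: PC=4 idx=0 pred=T actual=N -> ctr[0]=2

Answer: 2 1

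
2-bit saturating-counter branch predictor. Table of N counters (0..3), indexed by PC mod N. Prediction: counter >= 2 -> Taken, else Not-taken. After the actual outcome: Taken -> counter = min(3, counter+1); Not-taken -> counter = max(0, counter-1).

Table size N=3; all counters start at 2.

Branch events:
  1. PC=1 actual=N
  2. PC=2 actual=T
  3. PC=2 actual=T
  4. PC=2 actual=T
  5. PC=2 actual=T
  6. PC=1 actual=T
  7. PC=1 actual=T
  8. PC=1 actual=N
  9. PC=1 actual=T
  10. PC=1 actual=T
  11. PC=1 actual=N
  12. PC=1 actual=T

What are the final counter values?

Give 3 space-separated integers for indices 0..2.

Answer: 2 3 3

Derivation:
Ev 1: PC=1 idx=1 pred=T actual=N -> ctr[1]=1
Ev 2: PC=2 idx=2 pred=T actual=T -> ctr[2]=3
Ev 3: PC=2 idx=2 pred=T actual=T -> ctr[2]=3
Ev 4: PC=2 idx=2 pred=T actual=T -> ctr[2]=3
Ev 5: PC=2 idx=2 pred=T actual=T -> ctr[2]=3
Ev 6: PC=1 idx=1 pred=N actual=T -> ctr[1]=2
Ev 7: PC=1 idx=1 pred=T actual=T -> ctr[1]=3
Ev 8: PC=1 idx=1 pred=T actual=N -> ctr[1]=2
Ev 9: PC=1 idx=1 pred=T actual=T -> ctr[1]=3
Ev 10: PC=1 idx=1 pred=T actual=T -> ctr[1]=3
Ev 11: PC=1 idx=1 pred=T actual=N -> ctr[1]=2
Ev 12: PC=1 idx=1 pred=T actual=T -> ctr[1]=3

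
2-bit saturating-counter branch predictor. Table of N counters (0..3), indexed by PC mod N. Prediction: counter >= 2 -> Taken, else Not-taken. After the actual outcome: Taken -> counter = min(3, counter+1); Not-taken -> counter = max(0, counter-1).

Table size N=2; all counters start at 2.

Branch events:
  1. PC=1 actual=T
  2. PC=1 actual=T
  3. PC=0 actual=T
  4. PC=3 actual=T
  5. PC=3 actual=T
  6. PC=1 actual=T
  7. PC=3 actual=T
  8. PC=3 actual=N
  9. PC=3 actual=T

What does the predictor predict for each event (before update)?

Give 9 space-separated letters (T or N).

Answer: T T T T T T T T T

Derivation:
Ev 1: PC=1 idx=1 pred=T actual=T -> ctr[1]=3
Ev 2: PC=1 idx=1 pred=T actual=T -> ctr[1]=3
Ev 3: PC=0 idx=0 pred=T actual=T -> ctr[0]=3
Ev 4: PC=3 idx=1 pred=T actual=T -> ctr[1]=3
Ev 5: PC=3 idx=1 pred=T actual=T -> ctr[1]=3
Ev 6: PC=1 idx=1 pred=T actual=T -> ctr[1]=3
Ev 7: PC=3 idx=1 pred=T actual=T -> ctr[1]=3
Ev 8: PC=3 idx=1 pred=T actual=N -> ctr[1]=2
Ev 9: PC=3 idx=1 pred=T actual=T -> ctr[1]=3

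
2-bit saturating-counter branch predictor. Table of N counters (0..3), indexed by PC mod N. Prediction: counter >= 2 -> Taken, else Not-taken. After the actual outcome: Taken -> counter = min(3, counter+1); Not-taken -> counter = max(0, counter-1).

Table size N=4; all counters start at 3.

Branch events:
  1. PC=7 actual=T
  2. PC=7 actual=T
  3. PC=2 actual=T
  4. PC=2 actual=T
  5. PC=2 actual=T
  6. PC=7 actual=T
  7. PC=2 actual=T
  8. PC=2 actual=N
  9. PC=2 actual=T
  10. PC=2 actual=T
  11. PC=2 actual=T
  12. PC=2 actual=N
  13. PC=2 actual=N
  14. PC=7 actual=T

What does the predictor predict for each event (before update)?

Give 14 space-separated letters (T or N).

Ev 1: PC=7 idx=3 pred=T actual=T -> ctr[3]=3
Ev 2: PC=7 idx=3 pred=T actual=T -> ctr[3]=3
Ev 3: PC=2 idx=2 pred=T actual=T -> ctr[2]=3
Ev 4: PC=2 idx=2 pred=T actual=T -> ctr[2]=3
Ev 5: PC=2 idx=2 pred=T actual=T -> ctr[2]=3
Ev 6: PC=7 idx=3 pred=T actual=T -> ctr[3]=3
Ev 7: PC=2 idx=2 pred=T actual=T -> ctr[2]=3
Ev 8: PC=2 idx=2 pred=T actual=N -> ctr[2]=2
Ev 9: PC=2 idx=2 pred=T actual=T -> ctr[2]=3
Ev 10: PC=2 idx=2 pred=T actual=T -> ctr[2]=3
Ev 11: PC=2 idx=2 pred=T actual=T -> ctr[2]=3
Ev 12: PC=2 idx=2 pred=T actual=N -> ctr[2]=2
Ev 13: PC=2 idx=2 pred=T actual=N -> ctr[2]=1
Ev 14: PC=7 idx=3 pred=T actual=T -> ctr[3]=3

Answer: T T T T T T T T T T T T T T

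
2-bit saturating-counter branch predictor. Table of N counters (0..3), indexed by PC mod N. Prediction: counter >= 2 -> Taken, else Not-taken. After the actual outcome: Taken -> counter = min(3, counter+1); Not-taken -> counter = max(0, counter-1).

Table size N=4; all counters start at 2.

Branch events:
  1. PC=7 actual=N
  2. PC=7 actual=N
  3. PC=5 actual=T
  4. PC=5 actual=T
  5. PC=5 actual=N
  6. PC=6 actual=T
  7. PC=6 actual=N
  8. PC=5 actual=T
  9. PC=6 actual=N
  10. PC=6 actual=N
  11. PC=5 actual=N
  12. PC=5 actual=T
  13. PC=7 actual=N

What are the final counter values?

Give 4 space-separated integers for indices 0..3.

Answer: 2 3 0 0

Derivation:
Ev 1: PC=7 idx=3 pred=T actual=N -> ctr[3]=1
Ev 2: PC=7 idx=3 pred=N actual=N -> ctr[3]=0
Ev 3: PC=5 idx=1 pred=T actual=T -> ctr[1]=3
Ev 4: PC=5 idx=1 pred=T actual=T -> ctr[1]=3
Ev 5: PC=5 idx=1 pred=T actual=N -> ctr[1]=2
Ev 6: PC=6 idx=2 pred=T actual=T -> ctr[2]=3
Ev 7: PC=6 idx=2 pred=T actual=N -> ctr[2]=2
Ev 8: PC=5 idx=1 pred=T actual=T -> ctr[1]=3
Ev 9: PC=6 idx=2 pred=T actual=N -> ctr[2]=1
Ev 10: PC=6 idx=2 pred=N actual=N -> ctr[2]=0
Ev 11: PC=5 idx=1 pred=T actual=N -> ctr[1]=2
Ev 12: PC=5 idx=1 pred=T actual=T -> ctr[1]=3
Ev 13: PC=7 idx=3 pred=N actual=N -> ctr[3]=0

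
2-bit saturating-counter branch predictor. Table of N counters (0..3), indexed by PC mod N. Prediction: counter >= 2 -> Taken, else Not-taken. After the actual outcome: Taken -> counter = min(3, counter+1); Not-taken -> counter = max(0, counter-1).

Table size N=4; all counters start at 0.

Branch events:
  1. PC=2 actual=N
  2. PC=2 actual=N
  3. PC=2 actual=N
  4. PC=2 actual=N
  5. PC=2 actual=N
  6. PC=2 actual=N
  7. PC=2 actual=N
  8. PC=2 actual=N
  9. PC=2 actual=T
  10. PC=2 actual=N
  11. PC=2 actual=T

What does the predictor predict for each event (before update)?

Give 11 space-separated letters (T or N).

Answer: N N N N N N N N N N N

Derivation:
Ev 1: PC=2 idx=2 pred=N actual=N -> ctr[2]=0
Ev 2: PC=2 idx=2 pred=N actual=N -> ctr[2]=0
Ev 3: PC=2 idx=2 pred=N actual=N -> ctr[2]=0
Ev 4: PC=2 idx=2 pred=N actual=N -> ctr[2]=0
Ev 5: PC=2 idx=2 pred=N actual=N -> ctr[2]=0
Ev 6: PC=2 idx=2 pred=N actual=N -> ctr[2]=0
Ev 7: PC=2 idx=2 pred=N actual=N -> ctr[2]=0
Ev 8: PC=2 idx=2 pred=N actual=N -> ctr[2]=0
Ev 9: PC=2 idx=2 pred=N actual=T -> ctr[2]=1
Ev 10: PC=2 idx=2 pred=N actual=N -> ctr[2]=0
Ev 11: PC=2 idx=2 pred=N actual=T -> ctr[2]=1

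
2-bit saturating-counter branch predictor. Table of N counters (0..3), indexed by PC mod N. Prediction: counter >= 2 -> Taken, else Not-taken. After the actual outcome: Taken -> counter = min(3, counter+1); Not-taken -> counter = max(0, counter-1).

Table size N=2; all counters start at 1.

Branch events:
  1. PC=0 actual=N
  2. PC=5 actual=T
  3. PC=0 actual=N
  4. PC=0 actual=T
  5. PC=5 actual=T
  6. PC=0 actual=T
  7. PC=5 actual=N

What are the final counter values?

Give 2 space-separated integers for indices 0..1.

Ev 1: PC=0 idx=0 pred=N actual=N -> ctr[0]=0
Ev 2: PC=5 idx=1 pred=N actual=T -> ctr[1]=2
Ev 3: PC=0 idx=0 pred=N actual=N -> ctr[0]=0
Ev 4: PC=0 idx=0 pred=N actual=T -> ctr[0]=1
Ev 5: PC=5 idx=1 pred=T actual=T -> ctr[1]=3
Ev 6: PC=0 idx=0 pred=N actual=T -> ctr[0]=2
Ev 7: PC=5 idx=1 pred=T actual=N -> ctr[1]=2

Answer: 2 2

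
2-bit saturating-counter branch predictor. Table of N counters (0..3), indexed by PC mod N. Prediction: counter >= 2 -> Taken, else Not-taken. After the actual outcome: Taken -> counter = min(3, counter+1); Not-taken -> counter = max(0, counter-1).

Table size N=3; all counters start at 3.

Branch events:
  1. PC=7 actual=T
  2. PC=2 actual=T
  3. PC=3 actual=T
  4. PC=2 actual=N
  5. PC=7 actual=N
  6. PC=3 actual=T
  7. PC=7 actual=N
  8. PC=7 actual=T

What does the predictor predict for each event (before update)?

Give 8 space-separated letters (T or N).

Answer: T T T T T T T N

Derivation:
Ev 1: PC=7 idx=1 pred=T actual=T -> ctr[1]=3
Ev 2: PC=2 idx=2 pred=T actual=T -> ctr[2]=3
Ev 3: PC=3 idx=0 pred=T actual=T -> ctr[0]=3
Ev 4: PC=2 idx=2 pred=T actual=N -> ctr[2]=2
Ev 5: PC=7 idx=1 pred=T actual=N -> ctr[1]=2
Ev 6: PC=3 idx=0 pred=T actual=T -> ctr[0]=3
Ev 7: PC=7 idx=1 pred=T actual=N -> ctr[1]=1
Ev 8: PC=7 idx=1 pred=N actual=T -> ctr[1]=2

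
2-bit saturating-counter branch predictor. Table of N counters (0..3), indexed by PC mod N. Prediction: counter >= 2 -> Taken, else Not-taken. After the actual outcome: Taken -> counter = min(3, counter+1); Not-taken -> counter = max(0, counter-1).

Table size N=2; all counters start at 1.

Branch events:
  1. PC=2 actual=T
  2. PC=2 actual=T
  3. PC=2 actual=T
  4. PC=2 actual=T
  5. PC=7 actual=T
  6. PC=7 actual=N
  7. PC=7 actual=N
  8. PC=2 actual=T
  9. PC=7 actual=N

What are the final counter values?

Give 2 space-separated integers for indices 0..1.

Ev 1: PC=2 idx=0 pred=N actual=T -> ctr[0]=2
Ev 2: PC=2 idx=0 pred=T actual=T -> ctr[0]=3
Ev 3: PC=2 idx=0 pred=T actual=T -> ctr[0]=3
Ev 4: PC=2 idx=0 pred=T actual=T -> ctr[0]=3
Ev 5: PC=7 idx=1 pred=N actual=T -> ctr[1]=2
Ev 6: PC=7 idx=1 pred=T actual=N -> ctr[1]=1
Ev 7: PC=7 idx=1 pred=N actual=N -> ctr[1]=0
Ev 8: PC=2 idx=0 pred=T actual=T -> ctr[0]=3
Ev 9: PC=7 idx=1 pred=N actual=N -> ctr[1]=0

Answer: 3 0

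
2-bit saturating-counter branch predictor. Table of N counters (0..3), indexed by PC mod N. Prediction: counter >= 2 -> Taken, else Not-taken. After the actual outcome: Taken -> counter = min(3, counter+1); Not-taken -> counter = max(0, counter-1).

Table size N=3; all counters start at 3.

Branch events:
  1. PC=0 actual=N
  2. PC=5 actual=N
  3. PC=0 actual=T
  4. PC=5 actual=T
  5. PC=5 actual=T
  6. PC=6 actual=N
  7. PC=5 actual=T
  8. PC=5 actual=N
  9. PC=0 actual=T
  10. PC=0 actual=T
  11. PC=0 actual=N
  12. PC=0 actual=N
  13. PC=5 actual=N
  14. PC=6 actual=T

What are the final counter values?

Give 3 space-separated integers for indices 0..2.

Answer: 2 3 1

Derivation:
Ev 1: PC=0 idx=0 pred=T actual=N -> ctr[0]=2
Ev 2: PC=5 idx=2 pred=T actual=N -> ctr[2]=2
Ev 3: PC=0 idx=0 pred=T actual=T -> ctr[0]=3
Ev 4: PC=5 idx=2 pred=T actual=T -> ctr[2]=3
Ev 5: PC=5 idx=2 pred=T actual=T -> ctr[2]=3
Ev 6: PC=6 idx=0 pred=T actual=N -> ctr[0]=2
Ev 7: PC=5 idx=2 pred=T actual=T -> ctr[2]=3
Ev 8: PC=5 idx=2 pred=T actual=N -> ctr[2]=2
Ev 9: PC=0 idx=0 pred=T actual=T -> ctr[0]=3
Ev 10: PC=0 idx=0 pred=T actual=T -> ctr[0]=3
Ev 11: PC=0 idx=0 pred=T actual=N -> ctr[0]=2
Ev 12: PC=0 idx=0 pred=T actual=N -> ctr[0]=1
Ev 13: PC=5 idx=2 pred=T actual=N -> ctr[2]=1
Ev 14: PC=6 idx=0 pred=N actual=T -> ctr[0]=2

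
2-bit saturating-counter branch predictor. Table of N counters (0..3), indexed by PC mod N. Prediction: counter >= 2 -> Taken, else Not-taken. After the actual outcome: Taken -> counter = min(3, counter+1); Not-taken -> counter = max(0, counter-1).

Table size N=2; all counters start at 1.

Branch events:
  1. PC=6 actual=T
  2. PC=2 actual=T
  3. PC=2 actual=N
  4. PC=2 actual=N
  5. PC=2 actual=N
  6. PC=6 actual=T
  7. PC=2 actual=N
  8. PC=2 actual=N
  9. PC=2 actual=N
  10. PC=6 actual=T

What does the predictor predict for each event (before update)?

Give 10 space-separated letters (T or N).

Answer: N T T T N N N N N N

Derivation:
Ev 1: PC=6 idx=0 pred=N actual=T -> ctr[0]=2
Ev 2: PC=2 idx=0 pred=T actual=T -> ctr[0]=3
Ev 3: PC=2 idx=0 pred=T actual=N -> ctr[0]=2
Ev 4: PC=2 idx=0 pred=T actual=N -> ctr[0]=1
Ev 5: PC=2 idx=0 pred=N actual=N -> ctr[0]=0
Ev 6: PC=6 idx=0 pred=N actual=T -> ctr[0]=1
Ev 7: PC=2 idx=0 pred=N actual=N -> ctr[0]=0
Ev 8: PC=2 idx=0 pred=N actual=N -> ctr[0]=0
Ev 9: PC=2 idx=0 pred=N actual=N -> ctr[0]=0
Ev 10: PC=6 idx=0 pred=N actual=T -> ctr[0]=1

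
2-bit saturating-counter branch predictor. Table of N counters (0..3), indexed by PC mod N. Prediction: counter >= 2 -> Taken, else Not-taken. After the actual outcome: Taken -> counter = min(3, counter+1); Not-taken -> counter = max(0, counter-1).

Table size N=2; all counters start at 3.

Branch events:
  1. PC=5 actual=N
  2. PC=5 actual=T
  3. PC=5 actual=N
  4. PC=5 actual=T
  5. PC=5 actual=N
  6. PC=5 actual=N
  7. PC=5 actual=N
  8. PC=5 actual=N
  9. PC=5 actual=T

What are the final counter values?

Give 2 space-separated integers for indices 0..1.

Ev 1: PC=5 idx=1 pred=T actual=N -> ctr[1]=2
Ev 2: PC=5 idx=1 pred=T actual=T -> ctr[1]=3
Ev 3: PC=5 idx=1 pred=T actual=N -> ctr[1]=2
Ev 4: PC=5 idx=1 pred=T actual=T -> ctr[1]=3
Ev 5: PC=5 idx=1 pred=T actual=N -> ctr[1]=2
Ev 6: PC=5 idx=1 pred=T actual=N -> ctr[1]=1
Ev 7: PC=5 idx=1 pred=N actual=N -> ctr[1]=0
Ev 8: PC=5 idx=1 pred=N actual=N -> ctr[1]=0
Ev 9: PC=5 idx=1 pred=N actual=T -> ctr[1]=1

Answer: 3 1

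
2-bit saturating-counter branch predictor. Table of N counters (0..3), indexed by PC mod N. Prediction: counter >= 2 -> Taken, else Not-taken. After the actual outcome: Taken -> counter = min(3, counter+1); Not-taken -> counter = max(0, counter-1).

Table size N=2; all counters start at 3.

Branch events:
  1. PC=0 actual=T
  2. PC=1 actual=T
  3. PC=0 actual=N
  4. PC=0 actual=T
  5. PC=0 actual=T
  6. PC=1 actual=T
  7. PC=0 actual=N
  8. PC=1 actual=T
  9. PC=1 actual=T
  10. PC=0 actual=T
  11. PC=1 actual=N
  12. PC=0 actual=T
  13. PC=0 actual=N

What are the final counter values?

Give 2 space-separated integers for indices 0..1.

Ev 1: PC=0 idx=0 pred=T actual=T -> ctr[0]=3
Ev 2: PC=1 idx=1 pred=T actual=T -> ctr[1]=3
Ev 3: PC=0 idx=0 pred=T actual=N -> ctr[0]=2
Ev 4: PC=0 idx=0 pred=T actual=T -> ctr[0]=3
Ev 5: PC=0 idx=0 pred=T actual=T -> ctr[0]=3
Ev 6: PC=1 idx=1 pred=T actual=T -> ctr[1]=3
Ev 7: PC=0 idx=0 pred=T actual=N -> ctr[0]=2
Ev 8: PC=1 idx=1 pred=T actual=T -> ctr[1]=3
Ev 9: PC=1 idx=1 pred=T actual=T -> ctr[1]=3
Ev 10: PC=0 idx=0 pred=T actual=T -> ctr[0]=3
Ev 11: PC=1 idx=1 pred=T actual=N -> ctr[1]=2
Ev 12: PC=0 idx=0 pred=T actual=T -> ctr[0]=3
Ev 13: PC=0 idx=0 pred=T actual=N -> ctr[0]=2

Answer: 2 2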